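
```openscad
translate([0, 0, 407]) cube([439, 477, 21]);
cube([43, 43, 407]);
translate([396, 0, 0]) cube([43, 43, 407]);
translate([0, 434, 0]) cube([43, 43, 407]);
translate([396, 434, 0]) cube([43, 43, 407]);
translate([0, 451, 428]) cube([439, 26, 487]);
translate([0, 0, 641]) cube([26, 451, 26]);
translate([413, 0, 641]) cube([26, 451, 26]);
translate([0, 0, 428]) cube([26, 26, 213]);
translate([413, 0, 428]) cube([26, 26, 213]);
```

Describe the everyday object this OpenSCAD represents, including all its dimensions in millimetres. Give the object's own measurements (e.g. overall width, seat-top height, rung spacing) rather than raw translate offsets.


A chair. The seat is a 439×477×21 mm slab with its top at z = 428 mm, on four 43×43 mm corner legs (flush with the seat edges, standing on z = 0). A flat backrest 26 mm thick, 487 mm tall, spans the full seat width and rises from the seat top along its +y edge, rear face flush with the rear of the seat. Two armrests of 26×26 mm section run along each side from the seat's front edge to the front of the backrest, top faces 239 mm above the seat top and outer faces flush with the seat's x-edges; a 26×26 mm post under the front of each armrest stands on the seat at the front corner.


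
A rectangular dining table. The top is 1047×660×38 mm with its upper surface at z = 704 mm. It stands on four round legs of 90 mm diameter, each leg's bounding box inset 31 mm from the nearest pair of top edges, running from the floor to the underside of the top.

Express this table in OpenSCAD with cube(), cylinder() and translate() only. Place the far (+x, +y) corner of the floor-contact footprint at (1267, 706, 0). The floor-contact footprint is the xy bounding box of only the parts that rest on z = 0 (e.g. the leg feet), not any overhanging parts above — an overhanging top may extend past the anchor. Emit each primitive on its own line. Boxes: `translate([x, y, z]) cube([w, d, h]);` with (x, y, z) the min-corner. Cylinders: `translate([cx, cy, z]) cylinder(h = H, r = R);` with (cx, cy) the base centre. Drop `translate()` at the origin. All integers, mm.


translate([251, 77, 666]) cube([1047, 660, 38]);
translate([327, 153, 0]) cylinder(h = 666, r = 45);
translate([1222, 153, 0]) cylinder(h = 666, r = 45);
translate([327, 661, 0]) cylinder(h = 666, r = 45);
translate([1222, 661, 0]) cylinder(h = 666, r = 45);


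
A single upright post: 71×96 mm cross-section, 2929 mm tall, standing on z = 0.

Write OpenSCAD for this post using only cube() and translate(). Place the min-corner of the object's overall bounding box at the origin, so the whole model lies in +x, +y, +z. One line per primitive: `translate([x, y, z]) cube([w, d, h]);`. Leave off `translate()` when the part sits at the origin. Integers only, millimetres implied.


cube([71, 96, 2929]);


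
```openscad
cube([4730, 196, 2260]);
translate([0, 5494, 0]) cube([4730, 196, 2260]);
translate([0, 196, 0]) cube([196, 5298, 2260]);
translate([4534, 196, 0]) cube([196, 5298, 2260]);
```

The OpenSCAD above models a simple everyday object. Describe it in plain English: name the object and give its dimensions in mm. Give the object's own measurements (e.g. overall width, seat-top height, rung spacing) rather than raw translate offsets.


The wall frame of a small rectangular building: four walls, each 2260 mm tall and 196 mm thick, enclosing a footprint 4730 mm (x) by 5690 mm (y) outside-to-outside, with no floor or roof. The front and back walls (the −y and +y sides) span the full width; the two side walls fit between them.


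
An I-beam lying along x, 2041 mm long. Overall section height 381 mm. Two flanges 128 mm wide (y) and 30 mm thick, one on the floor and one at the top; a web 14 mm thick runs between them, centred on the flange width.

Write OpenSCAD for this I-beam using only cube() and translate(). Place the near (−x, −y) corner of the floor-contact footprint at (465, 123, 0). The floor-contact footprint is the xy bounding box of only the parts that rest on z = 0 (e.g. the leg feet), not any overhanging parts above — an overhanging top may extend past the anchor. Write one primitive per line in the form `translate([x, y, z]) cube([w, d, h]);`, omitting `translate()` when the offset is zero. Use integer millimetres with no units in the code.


translate([465, 123, 0]) cube([2041, 128, 30]);
translate([465, 180, 30]) cube([2041, 14, 321]);
translate([465, 123, 351]) cube([2041, 128, 30]);


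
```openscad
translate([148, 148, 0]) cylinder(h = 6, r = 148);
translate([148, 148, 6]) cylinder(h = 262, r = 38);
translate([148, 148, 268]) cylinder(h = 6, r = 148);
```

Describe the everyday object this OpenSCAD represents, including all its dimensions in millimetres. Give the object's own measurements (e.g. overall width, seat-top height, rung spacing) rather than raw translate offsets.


A spool: two coaxial disc flanges of radius 148 mm and thickness 6 mm, joined by a core cylinder of radius 38 mm and height 262 mm. The lower flange rests on z = 0 and the three cylinders share a vertical axis.


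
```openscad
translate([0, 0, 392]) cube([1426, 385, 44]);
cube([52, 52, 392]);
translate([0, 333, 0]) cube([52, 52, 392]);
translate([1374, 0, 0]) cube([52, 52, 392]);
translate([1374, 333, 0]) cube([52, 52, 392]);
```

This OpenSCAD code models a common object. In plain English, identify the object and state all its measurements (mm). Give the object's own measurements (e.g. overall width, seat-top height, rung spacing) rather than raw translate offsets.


A long wooden bench with a 1426 mm (x) × 385 mm (y) seat, 44 mm thick, its top surface 436 mm above the floor. Four 52 mm square legs at the seat corners, flush with the edges, run from z = 0 to the seat underside.


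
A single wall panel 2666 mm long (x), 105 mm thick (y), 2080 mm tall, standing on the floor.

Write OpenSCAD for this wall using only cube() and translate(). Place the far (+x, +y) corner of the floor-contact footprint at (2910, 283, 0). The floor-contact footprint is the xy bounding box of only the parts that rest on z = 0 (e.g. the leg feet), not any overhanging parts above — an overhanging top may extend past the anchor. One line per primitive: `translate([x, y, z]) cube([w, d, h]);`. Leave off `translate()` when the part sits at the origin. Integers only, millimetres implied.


translate([244, 178, 0]) cube([2666, 105, 2080]);


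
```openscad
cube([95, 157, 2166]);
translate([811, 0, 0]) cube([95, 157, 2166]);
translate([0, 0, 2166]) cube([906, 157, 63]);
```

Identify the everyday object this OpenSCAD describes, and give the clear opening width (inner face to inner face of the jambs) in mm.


A door frame. The clear opening width is 716 mm.

Two 2166 mm tall posts with a header on top — a door frame. The left jamb is 95 mm wide at x = 0; the right jamb starts at x = 811. The clear opening is 811 − 95 = 716 mm.


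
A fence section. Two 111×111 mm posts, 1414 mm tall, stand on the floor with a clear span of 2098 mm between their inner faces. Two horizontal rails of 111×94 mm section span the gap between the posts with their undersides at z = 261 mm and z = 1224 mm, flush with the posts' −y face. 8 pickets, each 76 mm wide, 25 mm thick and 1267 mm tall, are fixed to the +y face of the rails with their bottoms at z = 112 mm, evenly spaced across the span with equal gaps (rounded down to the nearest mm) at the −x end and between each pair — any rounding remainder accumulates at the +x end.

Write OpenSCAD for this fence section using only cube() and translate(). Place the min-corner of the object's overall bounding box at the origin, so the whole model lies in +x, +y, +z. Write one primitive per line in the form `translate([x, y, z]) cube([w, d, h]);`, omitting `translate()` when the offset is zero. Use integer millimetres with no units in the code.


cube([111, 111, 1414]);
translate([2209, 0, 0]) cube([111, 111, 1414]);
translate([111, 0, 261]) cube([2098, 111, 94]);
translate([111, 0, 1224]) cube([2098, 111, 94]);
translate([276, 111, 112]) cube([76, 25, 1267]);
translate([517, 111, 112]) cube([76, 25, 1267]);
translate([758, 111, 112]) cube([76, 25, 1267]);
translate([999, 111, 112]) cube([76, 25, 1267]);
translate([1240, 111, 112]) cube([76, 25, 1267]);
translate([1481, 111, 112]) cube([76, 25, 1267]);
translate([1722, 111, 112]) cube([76, 25, 1267]);
translate([1963, 111, 112]) cube([76, 25, 1267]);


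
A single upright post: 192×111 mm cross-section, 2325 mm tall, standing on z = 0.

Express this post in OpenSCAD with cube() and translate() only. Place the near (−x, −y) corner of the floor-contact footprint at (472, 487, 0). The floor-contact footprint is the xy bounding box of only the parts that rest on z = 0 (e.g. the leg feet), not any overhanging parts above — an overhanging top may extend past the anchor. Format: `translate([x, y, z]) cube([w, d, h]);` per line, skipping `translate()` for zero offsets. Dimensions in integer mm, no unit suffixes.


translate([472, 487, 0]) cube([192, 111, 2325]);


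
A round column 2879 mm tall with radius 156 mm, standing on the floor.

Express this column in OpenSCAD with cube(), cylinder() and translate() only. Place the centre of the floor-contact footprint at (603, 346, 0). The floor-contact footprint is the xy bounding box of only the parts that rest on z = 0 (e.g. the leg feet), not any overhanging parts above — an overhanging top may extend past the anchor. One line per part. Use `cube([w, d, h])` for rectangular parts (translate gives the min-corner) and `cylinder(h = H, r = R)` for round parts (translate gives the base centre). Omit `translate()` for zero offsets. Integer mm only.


translate([603, 346, 0]) cylinder(h = 2879, r = 156);


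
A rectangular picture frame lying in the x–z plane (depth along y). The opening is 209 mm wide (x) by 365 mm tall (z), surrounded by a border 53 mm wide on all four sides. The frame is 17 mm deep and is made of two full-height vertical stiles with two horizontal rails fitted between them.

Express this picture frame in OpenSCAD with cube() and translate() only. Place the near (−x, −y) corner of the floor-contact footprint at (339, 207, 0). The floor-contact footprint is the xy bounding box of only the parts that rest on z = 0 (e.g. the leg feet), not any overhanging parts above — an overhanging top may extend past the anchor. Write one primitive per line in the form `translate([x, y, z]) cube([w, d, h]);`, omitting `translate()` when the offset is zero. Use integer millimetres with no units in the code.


translate([339, 207, 0]) cube([53, 17, 471]);
translate([601, 207, 0]) cube([53, 17, 471]);
translate([392, 207, 0]) cube([209, 17, 53]);
translate([392, 207, 418]) cube([209, 17, 53]);


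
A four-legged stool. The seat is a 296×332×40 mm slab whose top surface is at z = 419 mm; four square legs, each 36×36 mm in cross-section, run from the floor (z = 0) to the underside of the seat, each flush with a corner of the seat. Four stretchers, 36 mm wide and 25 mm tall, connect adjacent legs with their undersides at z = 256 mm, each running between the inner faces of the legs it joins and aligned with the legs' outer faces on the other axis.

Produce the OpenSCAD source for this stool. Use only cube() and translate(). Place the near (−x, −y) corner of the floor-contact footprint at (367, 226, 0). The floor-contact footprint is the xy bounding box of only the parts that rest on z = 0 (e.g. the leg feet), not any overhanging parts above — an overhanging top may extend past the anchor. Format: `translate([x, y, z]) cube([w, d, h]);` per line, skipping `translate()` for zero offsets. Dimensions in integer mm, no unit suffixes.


// leg_h = 419 - 40 = 379
// stretcher span = 296 - 2*36 = 224
translate([367, 226, 379]) cube([296, 332, 40]);
translate([367, 226, 0]) cube([36, 36, 379]);
translate([627, 226, 0]) cube([36, 36, 379]);
translate([367, 522, 0]) cube([36, 36, 379]);
translate([627, 522, 0]) cube([36, 36, 379]);
translate([403, 226, 256]) cube([224, 36, 25]);
translate([403, 522, 256]) cube([224, 36, 25]);
translate([367, 262, 256]) cube([36, 260, 25]);
translate([627, 262, 256]) cube([36, 260, 25]);


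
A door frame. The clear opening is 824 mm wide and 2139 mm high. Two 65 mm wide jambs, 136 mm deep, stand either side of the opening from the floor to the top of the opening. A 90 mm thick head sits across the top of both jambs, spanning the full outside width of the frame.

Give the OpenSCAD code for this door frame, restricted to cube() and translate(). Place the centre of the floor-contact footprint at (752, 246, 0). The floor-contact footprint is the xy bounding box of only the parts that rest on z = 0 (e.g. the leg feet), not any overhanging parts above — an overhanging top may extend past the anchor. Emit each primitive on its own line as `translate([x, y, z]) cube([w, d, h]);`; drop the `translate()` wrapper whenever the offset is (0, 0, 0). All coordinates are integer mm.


translate([275, 178, 0]) cube([65, 136, 2139]);
translate([1164, 178, 0]) cube([65, 136, 2139]);
translate([275, 178, 2139]) cube([954, 136, 90]);


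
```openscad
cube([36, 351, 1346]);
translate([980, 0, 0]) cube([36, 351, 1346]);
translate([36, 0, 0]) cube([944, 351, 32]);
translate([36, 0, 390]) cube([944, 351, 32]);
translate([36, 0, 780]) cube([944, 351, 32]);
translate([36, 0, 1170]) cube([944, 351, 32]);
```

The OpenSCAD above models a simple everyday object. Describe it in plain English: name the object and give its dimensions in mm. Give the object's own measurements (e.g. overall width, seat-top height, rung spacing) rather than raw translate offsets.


An open bookshelf. Two side panels, each 36 mm thick, 351 mm deep and 1346 mm tall, stand 1016 mm apart (outside-to-outside). Between them sit 4 shelves, each 32 mm thick and 351 mm deep, spanning the full gap between the sides. The bottom shelf rests on the floor (its underside at z = 0) and the clear gap between one shelf's top and the next shelf's underside is 358 mm.


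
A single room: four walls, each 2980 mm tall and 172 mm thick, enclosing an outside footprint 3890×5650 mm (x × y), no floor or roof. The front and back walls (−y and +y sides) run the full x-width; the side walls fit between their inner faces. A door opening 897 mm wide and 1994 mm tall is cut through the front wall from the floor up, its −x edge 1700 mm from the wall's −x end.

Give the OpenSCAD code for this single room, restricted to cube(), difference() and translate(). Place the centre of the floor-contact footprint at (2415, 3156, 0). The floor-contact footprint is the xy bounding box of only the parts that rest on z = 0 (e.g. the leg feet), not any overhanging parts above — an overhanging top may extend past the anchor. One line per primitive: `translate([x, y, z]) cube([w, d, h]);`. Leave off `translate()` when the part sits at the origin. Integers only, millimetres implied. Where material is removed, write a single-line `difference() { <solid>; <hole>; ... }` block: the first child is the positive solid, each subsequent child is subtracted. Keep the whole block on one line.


difference() { translate([470, 331, 0]) cube([3890, 172, 2980]); translate([2170, 331, 0]) cube([897, 172, 1994]); }
translate([470, 5809, 0]) cube([3890, 172, 2980]);
translate([470, 503, 0]) cube([172, 5306, 2980]);
translate([4188, 503, 0]) cube([172, 5306, 2980]);


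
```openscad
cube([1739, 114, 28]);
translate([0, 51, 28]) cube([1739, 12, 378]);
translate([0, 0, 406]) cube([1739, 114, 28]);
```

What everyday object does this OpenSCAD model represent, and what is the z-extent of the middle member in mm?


An I-beam. The web height is 378 mm.

Two wide flanges with a thin centred web — an I-beam. Overall 434 mm minus two 28 mm flanges gives a web of 434 − 2·28 = 378 mm.


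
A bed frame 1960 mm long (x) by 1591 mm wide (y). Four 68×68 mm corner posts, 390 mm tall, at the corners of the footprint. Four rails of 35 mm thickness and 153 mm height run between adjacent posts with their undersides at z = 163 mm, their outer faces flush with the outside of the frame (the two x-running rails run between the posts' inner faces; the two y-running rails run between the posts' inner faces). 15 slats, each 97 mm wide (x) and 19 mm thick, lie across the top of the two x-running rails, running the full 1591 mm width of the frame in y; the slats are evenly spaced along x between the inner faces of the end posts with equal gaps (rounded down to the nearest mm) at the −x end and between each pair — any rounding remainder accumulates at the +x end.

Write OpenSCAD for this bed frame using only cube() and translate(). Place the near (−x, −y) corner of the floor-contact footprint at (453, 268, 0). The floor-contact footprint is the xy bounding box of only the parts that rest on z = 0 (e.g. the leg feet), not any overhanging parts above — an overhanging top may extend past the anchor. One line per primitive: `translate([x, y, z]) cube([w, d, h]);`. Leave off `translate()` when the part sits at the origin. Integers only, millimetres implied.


// slat z = rail_z + rail_h = 163 + 153 = 316
// slat gap = ⌊(1824 − 15·97) / 16⌋ = 23
translate([453, 268, 0]) cube([68, 68, 390]);
translate([453, 1791, 0]) cube([68, 68, 390]);
translate([2345, 268, 0]) cube([68, 68, 390]);
translate([2345, 1791, 0]) cube([68, 68, 390]);
translate([521, 268, 163]) cube([1824, 35, 153]);
translate([521, 1824, 163]) cube([1824, 35, 153]);
translate([453, 336, 163]) cube([35, 1455, 153]);
translate([2378, 336, 163]) cube([35, 1455, 153]);
translate([544, 268, 316]) cube([97, 1591, 19]);
translate([664, 268, 316]) cube([97, 1591, 19]);
translate([784, 268, 316]) cube([97, 1591, 19]);
translate([904, 268, 316]) cube([97, 1591, 19]);
translate([1024, 268, 316]) cube([97, 1591, 19]);
translate([1144, 268, 316]) cube([97, 1591, 19]);
translate([1264, 268, 316]) cube([97, 1591, 19]);
translate([1384, 268, 316]) cube([97, 1591, 19]);
translate([1504, 268, 316]) cube([97, 1591, 19]);
translate([1624, 268, 316]) cube([97, 1591, 19]);
translate([1744, 268, 316]) cube([97, 1591, 19]);
translate([1864, 268, 316]) cube([97, 1591, 19]);
translate([1984, 268, 316]) cube([97, 1591, 19]);
translate([2104, 268, 316]) cube([97, 1591, 19]);
translate([2224, 268, 316]) cube([97, 1591, 19]);


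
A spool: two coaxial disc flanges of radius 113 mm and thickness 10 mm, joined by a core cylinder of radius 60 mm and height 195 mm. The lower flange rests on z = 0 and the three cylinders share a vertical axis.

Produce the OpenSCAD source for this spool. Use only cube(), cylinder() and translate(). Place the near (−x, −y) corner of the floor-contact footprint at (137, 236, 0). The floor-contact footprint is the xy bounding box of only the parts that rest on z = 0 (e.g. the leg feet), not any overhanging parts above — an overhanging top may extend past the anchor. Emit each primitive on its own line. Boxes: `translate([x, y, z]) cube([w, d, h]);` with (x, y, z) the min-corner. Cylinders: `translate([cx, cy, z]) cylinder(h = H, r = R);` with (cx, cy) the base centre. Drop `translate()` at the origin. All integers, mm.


translate([250, 349, 0]) cylinder(h = 10, r = 113);
translate([250, 349, 10]) cylinder(h = 195, r = 60);
translate([250, 349, 205]) cylinder(h = 10, r = 113);


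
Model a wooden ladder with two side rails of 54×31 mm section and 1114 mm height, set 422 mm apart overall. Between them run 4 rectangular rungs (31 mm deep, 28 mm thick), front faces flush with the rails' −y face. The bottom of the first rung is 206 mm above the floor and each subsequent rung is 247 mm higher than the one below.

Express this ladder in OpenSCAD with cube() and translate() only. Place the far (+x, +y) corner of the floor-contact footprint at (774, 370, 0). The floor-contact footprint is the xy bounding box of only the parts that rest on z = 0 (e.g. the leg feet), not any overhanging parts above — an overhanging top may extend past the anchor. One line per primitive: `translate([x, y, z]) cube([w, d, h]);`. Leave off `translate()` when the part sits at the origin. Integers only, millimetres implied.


translate([352, 339, 0]) cube([54, 31, 1114]);
translate([720, 339, 0]) cube([54, 31, 1114]);
translate([406, 339, 206]) cube([314, 31, 28]);
translate([406, 339, 453]) cube([314, 31, 28]);
translate([406, 339, 700]) cube([314, 31, 28]);
translate([406, 339, 947]) cube([314, 31, 28]);


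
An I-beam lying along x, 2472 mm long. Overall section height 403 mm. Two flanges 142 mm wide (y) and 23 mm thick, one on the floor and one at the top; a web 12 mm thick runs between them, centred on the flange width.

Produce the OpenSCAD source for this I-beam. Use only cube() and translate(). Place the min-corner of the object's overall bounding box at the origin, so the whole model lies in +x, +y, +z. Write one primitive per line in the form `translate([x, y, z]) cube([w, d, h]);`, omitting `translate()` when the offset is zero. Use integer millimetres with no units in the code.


cube([2472, 142, 23]);
translate([0, 65, 23]) cube([2472, 12, 357]);
translate([0, 0, 380]) cube([2472, 142, 23]);


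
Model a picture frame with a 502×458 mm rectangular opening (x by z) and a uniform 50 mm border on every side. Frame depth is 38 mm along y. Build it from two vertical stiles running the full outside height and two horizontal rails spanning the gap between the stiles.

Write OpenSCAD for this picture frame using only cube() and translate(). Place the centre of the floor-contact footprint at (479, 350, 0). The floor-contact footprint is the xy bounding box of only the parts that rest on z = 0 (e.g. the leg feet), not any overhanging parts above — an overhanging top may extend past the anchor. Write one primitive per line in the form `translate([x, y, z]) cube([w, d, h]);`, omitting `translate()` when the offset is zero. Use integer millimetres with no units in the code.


translate([178, 331, 0]) cube([50, 38, 558]);
translate([730, 331, 0]) cube([50, 38, 558]);
translate([228, 331, 0]) cube([502, 38, 50]);
translate([228, 331, 508]) cube([502, 38, 50]);


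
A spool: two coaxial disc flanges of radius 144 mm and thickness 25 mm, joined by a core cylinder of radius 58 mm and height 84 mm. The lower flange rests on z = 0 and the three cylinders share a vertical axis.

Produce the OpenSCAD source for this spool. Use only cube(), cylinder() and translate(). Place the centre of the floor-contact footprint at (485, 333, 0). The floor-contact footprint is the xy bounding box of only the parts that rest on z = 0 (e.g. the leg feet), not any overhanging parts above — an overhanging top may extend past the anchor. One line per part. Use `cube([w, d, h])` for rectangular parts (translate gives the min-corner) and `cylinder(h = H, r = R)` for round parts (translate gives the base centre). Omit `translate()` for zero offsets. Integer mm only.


translate([485, 333, 0]) cylinder(h = 25, r = 144);
translate([485, 333, 25]) cylinder(h = 84, r = 58);
translate([485, 333, 109]) cylinder(h = 25, r = 144);


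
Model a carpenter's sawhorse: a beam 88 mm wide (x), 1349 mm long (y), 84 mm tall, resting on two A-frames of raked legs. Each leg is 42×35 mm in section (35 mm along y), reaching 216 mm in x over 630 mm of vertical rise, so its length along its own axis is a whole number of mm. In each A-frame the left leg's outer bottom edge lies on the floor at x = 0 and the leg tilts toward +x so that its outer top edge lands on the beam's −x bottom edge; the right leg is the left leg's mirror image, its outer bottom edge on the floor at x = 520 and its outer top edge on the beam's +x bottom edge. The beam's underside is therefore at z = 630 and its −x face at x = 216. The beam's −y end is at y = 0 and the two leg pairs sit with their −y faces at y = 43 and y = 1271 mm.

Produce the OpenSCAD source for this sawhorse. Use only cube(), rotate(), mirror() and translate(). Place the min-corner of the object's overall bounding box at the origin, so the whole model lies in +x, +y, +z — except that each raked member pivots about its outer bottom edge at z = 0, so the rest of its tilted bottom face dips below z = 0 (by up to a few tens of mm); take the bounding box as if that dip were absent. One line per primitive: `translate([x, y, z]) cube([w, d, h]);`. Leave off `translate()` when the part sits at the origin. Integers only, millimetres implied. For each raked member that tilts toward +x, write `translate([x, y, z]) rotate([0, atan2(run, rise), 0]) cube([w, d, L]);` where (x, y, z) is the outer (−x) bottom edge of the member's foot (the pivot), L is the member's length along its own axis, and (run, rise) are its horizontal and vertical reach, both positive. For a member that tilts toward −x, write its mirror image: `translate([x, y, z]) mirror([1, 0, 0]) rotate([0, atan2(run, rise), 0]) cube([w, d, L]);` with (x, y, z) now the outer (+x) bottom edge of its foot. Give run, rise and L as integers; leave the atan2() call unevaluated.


translate([216, 0, 630]) cube([88, 1349, 84]);
translate([0, 43, 0]) rotate([0, atan2(216, 630), 0]) cube([42, 35, 666]);
translate([520, 43, 0]) mirror([1, 0, 0]) rotate([0, atan2(216, 630), 0]) cube([42, 35, 666]);
translate([0, 1271, 0]) rotate([0, atan2(216, 630), 0]) cube([42, 35, 666]);
translate([520, 1271, 0]) mirror([1, 0, 0]) rotate([0, atan2(216, 630), 0]) cube([42, 35, 666]);


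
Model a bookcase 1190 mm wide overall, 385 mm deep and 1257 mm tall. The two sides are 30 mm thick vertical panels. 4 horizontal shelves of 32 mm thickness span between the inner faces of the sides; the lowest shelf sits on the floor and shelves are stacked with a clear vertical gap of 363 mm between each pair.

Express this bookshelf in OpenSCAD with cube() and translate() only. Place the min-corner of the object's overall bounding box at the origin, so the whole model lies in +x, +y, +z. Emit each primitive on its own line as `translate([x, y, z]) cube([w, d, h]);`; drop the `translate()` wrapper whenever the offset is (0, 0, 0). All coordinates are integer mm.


cube([30, 385, 1257]);
translate([1160, 0, 0]) cube([30, 385, 1257]);
translate([30, 0, 0]) cube([1130, 385, 32]);
translate([30, 0, 395]) cube([1130, 385, 32]);
translate([30, 0, 790]) cube([1130, 385, 32]);
translate([30, 0, 1185]) cube([1130, 385, 32]);


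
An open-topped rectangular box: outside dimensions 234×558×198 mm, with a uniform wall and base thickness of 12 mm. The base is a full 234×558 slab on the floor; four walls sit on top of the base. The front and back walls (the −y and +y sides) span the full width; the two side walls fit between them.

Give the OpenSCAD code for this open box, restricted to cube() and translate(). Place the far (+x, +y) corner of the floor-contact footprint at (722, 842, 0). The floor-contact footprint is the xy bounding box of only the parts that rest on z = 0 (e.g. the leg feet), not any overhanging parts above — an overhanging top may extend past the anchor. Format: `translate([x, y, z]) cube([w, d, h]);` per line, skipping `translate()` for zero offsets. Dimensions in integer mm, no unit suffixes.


translate([488, 284, 0]) cube([234, 558, 12]);
translate([488, 284, 12]) cube([234, 12, 186]);
translate([488, 830, 12]) cube([234, 12, 186]);
translate([488, 296, 12]) cube([12, 534, 186]);
translate([710, 296, 12]) cube([12, 534, 186]);


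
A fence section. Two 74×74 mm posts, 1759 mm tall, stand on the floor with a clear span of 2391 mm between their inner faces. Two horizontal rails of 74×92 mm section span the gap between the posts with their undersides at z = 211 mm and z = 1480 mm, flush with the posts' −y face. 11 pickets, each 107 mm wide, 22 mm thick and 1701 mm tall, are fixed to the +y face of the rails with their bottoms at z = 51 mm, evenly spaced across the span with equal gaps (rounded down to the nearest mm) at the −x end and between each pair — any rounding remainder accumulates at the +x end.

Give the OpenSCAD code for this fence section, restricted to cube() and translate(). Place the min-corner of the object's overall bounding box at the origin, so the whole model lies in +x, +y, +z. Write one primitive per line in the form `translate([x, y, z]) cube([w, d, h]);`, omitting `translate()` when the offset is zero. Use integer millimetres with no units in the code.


cube([74, 74, 1759]);
translate([2465, 0, 0]) cube([74, 74, 1759]);
translate([74, 0, 211]) cube([2391, 74, 92]);
translate([74, 0, 1480]) cube([2391, 74, 92]);
translate([175, 74, 51]) cube([107, 22, 1701]);
translate([383, 74, 51]) cube([107, 22, 1701]);
translate([591, 74, 51]) cube([107, 22, 1701]);
translate([799, 74, 51]) cube([107, 22, 1701]);
translate([1007, 74, 51]) cube([107, 22, 1701]);
translate([1215, 74, 51]) cube([107, 22, 1701]);
translate([1423, 74, 51]) cube([107, 22, 1701]);
translate([1631, 74, 51]) cube([107, 22, 1701]);
translate([1839, 74, 51]) cube([107, 22, 1701]);
translate([2047, 74, 51]) cube([107, 22, 1701]);
translate([2255, 74, 51]) cube([107, 22, 1701]);


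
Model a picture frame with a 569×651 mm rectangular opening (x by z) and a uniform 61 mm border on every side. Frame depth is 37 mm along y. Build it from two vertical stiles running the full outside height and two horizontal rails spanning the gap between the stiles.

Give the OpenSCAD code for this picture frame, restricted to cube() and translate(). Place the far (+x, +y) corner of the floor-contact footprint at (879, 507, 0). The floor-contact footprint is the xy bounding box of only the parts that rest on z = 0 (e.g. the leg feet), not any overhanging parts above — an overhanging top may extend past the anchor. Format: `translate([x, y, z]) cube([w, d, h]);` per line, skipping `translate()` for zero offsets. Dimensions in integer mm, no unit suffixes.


translate([188, 470, 0]) cube([61, 37, 773]);
translate([818, 470, 0]) cube([61, 37, 773]);
translate([249, 470, 0]) cube([569, 37, 61]);
translate([249, 470, 712]) cube([569, 37, 61]);


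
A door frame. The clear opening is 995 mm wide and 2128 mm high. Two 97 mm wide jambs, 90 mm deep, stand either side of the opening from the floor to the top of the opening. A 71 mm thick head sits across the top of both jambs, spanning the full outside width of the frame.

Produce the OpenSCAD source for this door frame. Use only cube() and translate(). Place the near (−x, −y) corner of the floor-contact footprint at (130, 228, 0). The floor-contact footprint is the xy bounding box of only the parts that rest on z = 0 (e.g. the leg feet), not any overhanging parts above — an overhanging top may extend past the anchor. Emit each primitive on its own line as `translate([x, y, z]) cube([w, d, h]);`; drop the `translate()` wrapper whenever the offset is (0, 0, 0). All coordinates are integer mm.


translate([130, 228, 0]) cube([97, 90, 2128]);
translate([1222, 228, 0]) cube([97, 90, 2128]);
translate([130, 228, 2128]) cube([1189, 90, 71]);


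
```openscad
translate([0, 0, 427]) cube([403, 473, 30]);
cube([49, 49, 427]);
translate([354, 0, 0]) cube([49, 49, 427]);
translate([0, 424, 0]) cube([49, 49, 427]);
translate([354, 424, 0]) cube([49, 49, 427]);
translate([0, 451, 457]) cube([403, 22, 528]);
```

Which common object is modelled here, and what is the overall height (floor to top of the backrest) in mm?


A chair. The overall height is 985 mm.

A slab on four corner posts with a tall panel at the back — a chair. The seat slab sits at z = 427 with thickness 30, and the 528 mm backrest starts at the seat top, so the overall height is 427 + 30 + 528 = 985 mm.


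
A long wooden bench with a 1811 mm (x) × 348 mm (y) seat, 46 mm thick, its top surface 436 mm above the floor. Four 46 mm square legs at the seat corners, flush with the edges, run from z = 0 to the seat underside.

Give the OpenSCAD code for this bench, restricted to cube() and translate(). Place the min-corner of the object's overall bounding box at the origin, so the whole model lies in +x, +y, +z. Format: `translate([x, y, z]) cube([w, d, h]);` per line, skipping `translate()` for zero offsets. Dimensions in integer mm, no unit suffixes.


// leg_h = 436 − 46 = 390
translate([0, 0, 390]) cube([1811, 348, 46]);
cube([46, 46, 390]);
translate([0, 302, 0]) cube([46, 46, 390]);
translate([1765, 0, 0]) cube([46, 46, 390]);
translate([1765, 302, 0]) cube([46, 46, 390]);


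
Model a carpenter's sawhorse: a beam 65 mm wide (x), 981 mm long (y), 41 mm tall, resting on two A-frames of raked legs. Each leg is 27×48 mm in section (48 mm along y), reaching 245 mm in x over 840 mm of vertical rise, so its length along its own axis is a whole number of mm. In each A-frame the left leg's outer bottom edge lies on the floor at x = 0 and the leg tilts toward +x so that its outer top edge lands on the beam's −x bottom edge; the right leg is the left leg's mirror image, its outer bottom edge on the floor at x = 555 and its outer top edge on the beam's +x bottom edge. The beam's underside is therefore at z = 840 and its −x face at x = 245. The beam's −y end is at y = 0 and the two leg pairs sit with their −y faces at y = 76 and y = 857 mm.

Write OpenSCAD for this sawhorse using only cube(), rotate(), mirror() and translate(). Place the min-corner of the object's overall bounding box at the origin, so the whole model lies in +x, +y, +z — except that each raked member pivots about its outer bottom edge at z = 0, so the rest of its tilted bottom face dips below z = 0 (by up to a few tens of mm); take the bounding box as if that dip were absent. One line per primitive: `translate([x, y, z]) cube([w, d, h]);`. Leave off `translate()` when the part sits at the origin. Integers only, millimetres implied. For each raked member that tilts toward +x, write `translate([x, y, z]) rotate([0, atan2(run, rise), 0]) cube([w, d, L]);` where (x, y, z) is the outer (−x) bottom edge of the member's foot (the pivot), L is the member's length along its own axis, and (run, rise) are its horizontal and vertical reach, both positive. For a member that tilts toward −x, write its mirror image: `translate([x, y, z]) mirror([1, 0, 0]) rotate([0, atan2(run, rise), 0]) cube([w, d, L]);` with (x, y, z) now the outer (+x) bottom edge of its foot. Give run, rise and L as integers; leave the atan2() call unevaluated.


// leg length = √(245² + 840²) = 875
// right-leg outer foot x = 2·245 + 65 = 555
// beam min-corner = (245, 0, 840)
translate([245, 0, 840]) cube([65, 981, 41]);
translate([0, 76, 0]) rotate([0, atan2(245, 840), 0]) cube([27, 48, 875]);
translate([555, 76, 0]) mirror([1, 0, 0]) rotate([0, atan2(245, 840), 0]) cube([27, 48, 875]);
translate([0, 857, 0]) rotate([0, atan2(245, 840), 0]) cube([27, 48, 875]);
translate([555, 857, 0]) mirror([1, 0, 0]) rotate([0, atan2(245, 840), 0]) cube([27, 48, 875]);


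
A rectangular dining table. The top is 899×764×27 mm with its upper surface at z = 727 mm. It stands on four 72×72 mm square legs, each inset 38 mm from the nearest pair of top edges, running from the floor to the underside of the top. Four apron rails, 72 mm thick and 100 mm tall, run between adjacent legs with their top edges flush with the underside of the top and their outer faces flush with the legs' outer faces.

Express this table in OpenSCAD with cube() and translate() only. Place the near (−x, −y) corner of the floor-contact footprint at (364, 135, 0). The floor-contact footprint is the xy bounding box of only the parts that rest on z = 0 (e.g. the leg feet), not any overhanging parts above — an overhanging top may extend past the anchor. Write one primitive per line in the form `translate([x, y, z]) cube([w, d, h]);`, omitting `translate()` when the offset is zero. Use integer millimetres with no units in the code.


translate([326, 97, 700]) cube([899, 764, 27]);
translate([364, 135, 0]) cube([72, 72, 700]);
translate([1115, 135, 0]) cube([72, 72, 700]);
translate([364, 751, 0]) cube([72, 72, 700]);
translate([1115, 751, 0]) cube([72, 72, 700]);
translate([436, 135, 600]) cube([679, 72, 100]);
translate([436, 751, 600]) cube([679, 72, 100]);
translate([364, 207, 600]) cube([72, 544, 100]);
translate([1115, 207, 600]) cube([72, 544, 100]);


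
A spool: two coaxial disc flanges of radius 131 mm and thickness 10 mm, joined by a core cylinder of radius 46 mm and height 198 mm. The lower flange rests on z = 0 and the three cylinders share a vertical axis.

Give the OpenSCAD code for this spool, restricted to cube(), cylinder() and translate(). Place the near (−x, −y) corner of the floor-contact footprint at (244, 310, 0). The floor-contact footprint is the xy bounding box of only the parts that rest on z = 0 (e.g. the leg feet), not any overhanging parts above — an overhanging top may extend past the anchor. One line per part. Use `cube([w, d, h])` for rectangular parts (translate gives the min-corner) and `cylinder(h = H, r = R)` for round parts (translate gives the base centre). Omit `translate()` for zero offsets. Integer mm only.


translate([375, 441, 0]) cylinder(h = 10, r = 131);
translate([375, 441, 10]) cylinder(h = 198, r = 46);
translate([375, 441, 208]) cylinder(h = 10, r = 131);


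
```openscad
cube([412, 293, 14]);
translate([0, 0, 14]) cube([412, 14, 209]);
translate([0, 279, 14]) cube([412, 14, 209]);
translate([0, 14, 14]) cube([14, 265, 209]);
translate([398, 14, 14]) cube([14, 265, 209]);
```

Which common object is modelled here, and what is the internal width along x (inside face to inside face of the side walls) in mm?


An open box. The internal width is 384 mm.

A 412×293 base slab with four walls standing on it — an open box. The base is 412 mm wide and the walls are 14 mm thick, so the internal width is 412 − 2 × 14 = 384 mm.


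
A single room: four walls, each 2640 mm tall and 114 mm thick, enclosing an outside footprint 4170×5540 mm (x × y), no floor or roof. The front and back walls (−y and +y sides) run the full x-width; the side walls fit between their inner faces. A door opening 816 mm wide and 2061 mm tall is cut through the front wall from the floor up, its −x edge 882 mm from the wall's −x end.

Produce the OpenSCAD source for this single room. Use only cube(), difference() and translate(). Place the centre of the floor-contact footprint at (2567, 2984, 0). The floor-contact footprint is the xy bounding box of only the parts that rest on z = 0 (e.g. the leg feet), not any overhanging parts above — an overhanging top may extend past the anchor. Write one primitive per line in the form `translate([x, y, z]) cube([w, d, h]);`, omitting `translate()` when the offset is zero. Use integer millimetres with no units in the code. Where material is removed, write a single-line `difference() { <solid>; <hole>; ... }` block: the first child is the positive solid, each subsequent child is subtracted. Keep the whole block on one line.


difference() { translate([482, 214, 0]) cube([4170, 114, 2640]); translate([1364, 214, 0]) cube([816, 114, 2061]); }
translate([482, 5640, 0]) cube([4170, 114, 2640]);
translate([482, 328, 0]) cube([114, 5312, 2640]);
translate([4538, 328, 0]) cube([114, 5312, 2640]);


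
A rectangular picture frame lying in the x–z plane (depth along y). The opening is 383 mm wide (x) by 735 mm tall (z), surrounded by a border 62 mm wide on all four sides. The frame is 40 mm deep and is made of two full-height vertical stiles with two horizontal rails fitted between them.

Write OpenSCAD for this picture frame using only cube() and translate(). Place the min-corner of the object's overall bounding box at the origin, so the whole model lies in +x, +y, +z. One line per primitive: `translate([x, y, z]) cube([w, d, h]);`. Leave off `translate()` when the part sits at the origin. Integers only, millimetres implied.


cube([62, 40, 859]);
translate([445, 0, 0]) cube([62, 40, 859]);
translate([62, 0, 0]) cube([383, 40, 62]);
translate([62, 0, 797]) cube([383, 40, 62]);


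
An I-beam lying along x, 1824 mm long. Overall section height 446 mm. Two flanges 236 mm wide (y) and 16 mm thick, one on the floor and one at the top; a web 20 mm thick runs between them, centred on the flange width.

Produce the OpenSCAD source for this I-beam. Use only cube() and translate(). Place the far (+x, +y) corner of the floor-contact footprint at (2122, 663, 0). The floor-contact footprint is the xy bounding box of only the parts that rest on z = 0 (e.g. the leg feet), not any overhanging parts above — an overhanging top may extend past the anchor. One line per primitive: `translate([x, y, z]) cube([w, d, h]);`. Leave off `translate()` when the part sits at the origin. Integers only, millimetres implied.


translate([298, 427, 0]) cube([1824, 236, 16]);
translate([298, 535, 16]) cube([1824, 20, 414]);
translate([298, 427, 430]) cube([1824, 236, 16]);
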